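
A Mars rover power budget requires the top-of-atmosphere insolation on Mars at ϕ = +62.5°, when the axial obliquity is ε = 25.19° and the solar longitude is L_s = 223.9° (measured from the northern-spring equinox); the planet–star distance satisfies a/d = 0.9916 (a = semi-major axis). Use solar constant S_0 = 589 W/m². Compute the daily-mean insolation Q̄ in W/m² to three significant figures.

Q̄ ≈ 20.3 W/m²

Solar declination: sin δ = sin ε · sin L_s = sin 25.19° × sin 223.9° = -0.29513, so δ = -17.165°.
cos h₀ = −tan(+62.5°) tan(-17.165°) = 0.5934, h₀ = 0.9356 rad.
Bracket: h₀ sin ϕ sin δ + cos ϕ cos δ sin h₀ = 0.9356×0.88701×-0.29513 + 0.46175×0.95546×0.80494 = -0.244924 + 0.355126 = 0.110202.
Inverse-square distance factor (a/d)² = 0.9916² = 0.983271.
Q̄ = (S_0/π) × 0.983271 × [bracket] = (589/π) × 0.983271 × 0.110202 = 20.32 W/m².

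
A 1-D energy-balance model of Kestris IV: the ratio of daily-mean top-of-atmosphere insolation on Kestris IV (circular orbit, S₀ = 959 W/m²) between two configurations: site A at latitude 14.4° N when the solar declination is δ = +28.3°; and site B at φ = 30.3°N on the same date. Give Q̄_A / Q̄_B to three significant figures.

Q̄_A / Q̄_B ≈ 0.891

— Configuration A (φ=+14.4°):
cos H₀ = −tan(+14.4°) tan(+28.300°) = -0.1382, H₀ = 1.7095 rad.
Bracket: H₀ sin φ sin δ + cos φ cos δ sin H₀ = 1.7095×0.24869×0.47409 + 0.96858×0.88048×0.99040 = 0.201553 + 0.844628 = 1.046181.
Q̄ = (S₀/π) × [bracket] = (959/π) × 1.046181 = 319.36 W/m².
— Configuration B (φ=+30.3°):
cos H₀ = −tan(+30.3°) tan(+28.300°) = -0.3146, H₀ = 1.8909 rad.
Bracket: H₀ sin φ sin δ + cos φ cos δ sin H₀ = 1.8909×0.50453×0.47409 + 0.86340×0.88048×0.94921 = 0.452289 + 0.721596 = 1.173885.
Q̄ = (S₀/π) × [bracket] = (959/π) × 1.173885 = 358.34 W/m².
Ratio Q̄_A / Q̄_B = 319.36 / 358.34 = 0.8912.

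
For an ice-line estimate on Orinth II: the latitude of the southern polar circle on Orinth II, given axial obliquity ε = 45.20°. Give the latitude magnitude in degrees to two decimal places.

The polar circle is the lowest latitude that experiences at least one full rotation of continuous darkness at the northern-summer solstice; it lies at |φ| = 90° − ε = 90° − 45.20° = 44.80°.

44.80°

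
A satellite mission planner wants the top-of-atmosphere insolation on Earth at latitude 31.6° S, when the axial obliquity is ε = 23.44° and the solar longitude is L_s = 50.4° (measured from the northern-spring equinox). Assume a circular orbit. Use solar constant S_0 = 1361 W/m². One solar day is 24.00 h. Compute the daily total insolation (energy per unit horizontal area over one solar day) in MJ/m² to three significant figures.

Solar declination: sin δ = sin ε · sin L_s = sin 23.44° × sin 50.4° = 0.30650, so δ = +17.849°.
cos h₀ = −tan(-31.6°) tan(+17.849°) = 0.1981, h₀ = 1.3714 rad.
Bracket: h₀ sin ϕ sin δ + cos ϕ cos δ sin h₀ = 1.3714×-0.52399×0.30650 + 0.85173×0.95187×0.98018 = -0.220251 + 0.794667 = 0.574416.
Q̄ = (S_0/π) × [bracket] = (1361/π) × 0.574416 = 248.85 W/m².
Daily total = Q̄ × 24.00 h × 3600 s/h = 248.85 × 24.00 × 3600 / 10⁶ = 21.50 MJ/m².

21.5 MJ/m²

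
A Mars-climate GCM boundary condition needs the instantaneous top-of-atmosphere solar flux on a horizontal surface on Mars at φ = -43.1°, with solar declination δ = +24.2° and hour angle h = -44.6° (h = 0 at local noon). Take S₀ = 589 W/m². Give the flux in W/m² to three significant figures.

114 W/m²

cos θ_z = sin φ sin δ + cos φ cos δ cos h = -0.280090 + 0.474206 = 0.194116.
Flux = S₀ · cos θ_z = 589 × 0.194116 = 114.3 W/m².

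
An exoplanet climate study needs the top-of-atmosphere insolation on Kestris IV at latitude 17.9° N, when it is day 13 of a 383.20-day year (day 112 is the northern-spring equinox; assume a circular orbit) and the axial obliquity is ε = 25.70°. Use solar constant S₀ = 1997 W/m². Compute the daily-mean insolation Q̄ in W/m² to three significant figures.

Solar longitude: λ_s = 360° × (13 − 112)/383.20 = -93.006°, i.e. -93.006° + 360° = 266.994°.
sin δ = sin 25.70° × sin 266.994° = -0.43306, so δ = -25.662°.
cos H₀ = −tan(+17.9°) tan(-25.662°) = 0.1552, H₀ = 1.4150 rad.
Bracket: H₀ sin φ sin δ + cos φ cos δ sin H₀ = 1.4150×0.30736×-0.43306 + 0.95159×0.90136×0.98789 = -0.188344 + 0.847338 = 0.658994.
Q̄ = (S₀/π) × [bracket] = (1997/π) × 0.658994 = 418.9 W/m².

Q̄ ≈ 419 W/m²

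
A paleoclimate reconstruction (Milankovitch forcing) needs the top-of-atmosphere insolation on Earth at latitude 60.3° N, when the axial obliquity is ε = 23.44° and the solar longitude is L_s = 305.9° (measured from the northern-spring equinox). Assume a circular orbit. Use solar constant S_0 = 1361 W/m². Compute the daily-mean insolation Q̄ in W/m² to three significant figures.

Q̄ ≈ 50.1 W/m²

Solar declination: sin δ = sin ε · sin L_s = sin 23.44° × sin 305.9° = -0.32223, so δ = -18.798°.
cos h₀ = −tan(+60.3°) tan(-18.798°) = 0.5967, h₀ = 0.9314 rad.
Bracket: h₀ sin ϕ sin δ + cos ϕ cos δ sin h₀ = 0.9314×0.86863×-0.32223 + 0.49546×0.94666×0.80243 = -0.260698 + 0.376365 = 0.115667.
Q̄ = (S_0/π) × [bracket] = (1361/π) × 0.115667 = 50.11 W/m².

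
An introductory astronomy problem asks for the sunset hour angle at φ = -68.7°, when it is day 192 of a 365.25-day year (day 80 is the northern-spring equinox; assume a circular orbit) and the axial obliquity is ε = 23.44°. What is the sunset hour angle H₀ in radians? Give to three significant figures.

Solar longitude: λ_s = 360° × (192 − 80)/365.25 = 110.390°.
sin δ = sin 23.44° × sin 110.390° = 0.37286, so δ = +21.892°.
cos H₀ = −tan φ · tan δ = 1.0307 ≥ 1, so the Sun never rises (polar night) and H₀ = 0.

H₀ = 0.00 rad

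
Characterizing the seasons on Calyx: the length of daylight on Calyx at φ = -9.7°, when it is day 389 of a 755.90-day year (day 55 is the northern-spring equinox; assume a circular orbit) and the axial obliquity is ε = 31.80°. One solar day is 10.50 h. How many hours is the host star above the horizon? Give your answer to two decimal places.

5.14 h

Solar longitude: λ_s = 360° × (389 − 55)/755.90 = 159.069°.
sin δ = sin 31.80° × sin 159.069° = 0.18825, so δ = +10.851°.
cos H₀ = −tan φ · tan δ = −tan(-9.7°) × tan(+10.851°) = 0.0328, so H₀ = 1.5380 rad = 88.12°.
Daylight = 2H₀/(2π) × 10.50 h = (1.5380/π) × 10.50 = 5.14 h.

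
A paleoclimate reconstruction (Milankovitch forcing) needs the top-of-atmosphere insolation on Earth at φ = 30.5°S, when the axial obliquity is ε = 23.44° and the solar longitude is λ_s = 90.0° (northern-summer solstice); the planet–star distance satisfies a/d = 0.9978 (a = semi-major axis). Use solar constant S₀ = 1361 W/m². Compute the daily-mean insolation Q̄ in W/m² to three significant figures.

Q̄ ≈ 215 W/m²

Solar declination: sin δ = sin ε · sin λ_s = sin 23.44° × sin 90.0° = 0.39779, so δ = +23.440°.
cos H₀ = −tan(-30.5°) tan(+23.440°) = 0.2554, H₀ = 1.3125 rad.
Bracket: H₀ sin φ sin δ + cos φ cos δ sin H₀ = 1.3125×-0.50754×0.39779 + 0.86163×0.91748×0.96684 = -0.264986 + 0.764314 = 0.499328.
Inverse-square distance factor (a/d)² = 0.9978² = 0.995605.
Q̄ = (S₀/π) × 0.995605 × [bracket] = (1361/π) × 0.995605 × 0.499328 = 215.4 W/m².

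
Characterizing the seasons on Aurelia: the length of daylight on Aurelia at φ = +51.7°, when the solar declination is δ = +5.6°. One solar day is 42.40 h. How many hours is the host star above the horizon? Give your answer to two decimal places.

cos H₀ = −tan φ · tan δ = −tan(+51.7°) × tan(+5.600°) = -0.1242, so H₀ = 1.6953 rad = 97.13°.
Daylight = 2H₀/(2π) × 42.40 h = (1.6953/π) × 42.40 = 22.88 h.

22.88 h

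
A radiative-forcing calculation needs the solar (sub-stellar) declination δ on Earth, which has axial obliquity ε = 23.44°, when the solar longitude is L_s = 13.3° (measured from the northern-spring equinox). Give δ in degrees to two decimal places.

δ = +5.25°

sin δ = sin ε · sin L_s = sin 23.44° × sin 13.3° = 0.091511.
δ = arcsin(0.091511) = +5.25°.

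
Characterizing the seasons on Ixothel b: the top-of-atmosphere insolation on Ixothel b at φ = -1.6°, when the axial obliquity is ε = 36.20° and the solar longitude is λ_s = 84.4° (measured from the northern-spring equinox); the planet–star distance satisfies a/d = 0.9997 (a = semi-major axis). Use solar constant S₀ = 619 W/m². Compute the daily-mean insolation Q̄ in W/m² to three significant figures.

Q̄ ≈ 154 W/m²

Solar declination: sin δ = sin ε · sin λ_s = sin 36.20° × sin 84.4° = 0.58779, so δ = +36.000°.
cos H₀ = −tan(-1.6°) tan(+36.000°) = 0.0203, H₀ = 1.5505 rad.
Bracket: H₀ sin φ sin δ + cos φ cos δ sin H₀ = 1.5505×-0.02792×0.58779 + 0.99961×0.80902×0.99979 = -0.025445 + 0.808535 = 0.783090.
Inverse-square distance factor (a/d)² = 0.9997² = 0.999400.
Q̄ = (S₀/π) × 0.999400 × [bracket] = (619/π) × 0.999400 × 0.783090 = 154.2 W/m².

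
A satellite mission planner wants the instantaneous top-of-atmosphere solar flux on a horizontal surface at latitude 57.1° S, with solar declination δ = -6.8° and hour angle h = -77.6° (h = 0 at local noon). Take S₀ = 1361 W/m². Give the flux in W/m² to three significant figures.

cos θ_z = sin φ sin δ + cos φ cos δ cos h = 0.099414 + 0.115818 = 0.215232.
Flux = S₀ · cos θ_z = 1361 × 0.215232 = 292.9 W/m².

293 W/m²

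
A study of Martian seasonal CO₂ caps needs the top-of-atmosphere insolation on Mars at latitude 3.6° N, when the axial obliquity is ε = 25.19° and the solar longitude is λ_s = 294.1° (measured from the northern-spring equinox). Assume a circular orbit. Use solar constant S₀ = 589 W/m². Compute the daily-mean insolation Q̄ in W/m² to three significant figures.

Q̄ ≈ 165 W/m²

Solar declination: sin δ = sin ε · sin λ_s = sin 25.19° × sin 294.1° = -0.38852, so δ = -22.863°.
cos H₀ = −tan(+3.6°) tan(-22.863°) = 0.0265, H₀ = 1.5443 rad.
Bracket: H₀ sin φ sin δ + cos φ cos δ sin H₀ = 1.5443×0.06279×-0.38852 + 0.99803×0.92144×0.99965 = -0.037673 + 0.919303 = 0.881630.
Q̄ = (S₀/π) × [bracket] = (589/π) × 0.881630 = 165.3 W/m².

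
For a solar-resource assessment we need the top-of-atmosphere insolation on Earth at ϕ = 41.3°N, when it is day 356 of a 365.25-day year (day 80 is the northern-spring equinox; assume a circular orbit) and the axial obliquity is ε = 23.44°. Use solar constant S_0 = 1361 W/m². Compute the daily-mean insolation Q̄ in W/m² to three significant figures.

Q̄ ≈ 142 W/m²

Solar longitude: L_s = 360° × (356 − 80)/365.25 = 272.033°.
sin δ = sin 23.44° × sin 272.033° = -0.39754, so δ = -23.424°.
cos h₀ = −tan(+41.3°) tan(-23.424°) = 0.3806, h₀ = 1.1803 rad.
Bracket: h₀ sin ϕ sin δ + cos ϕ cos δ sin h₀ = 1.1803×0.66000×-0.39754 + 0.75126×0.91759×0.92473 = -0.309683 + 0.637461 = 0.327778.
Q̄ = (S_0/π) × [bracket] = (1361/π) × 0.327778 = 142.0 W/m².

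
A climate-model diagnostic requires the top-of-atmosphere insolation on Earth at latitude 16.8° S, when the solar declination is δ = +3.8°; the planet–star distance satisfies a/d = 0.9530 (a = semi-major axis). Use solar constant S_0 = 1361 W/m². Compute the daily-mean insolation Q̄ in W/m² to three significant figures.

Q̄ ≈ 364 W/m²

cos h₀ = −tan(-16.8°) tan(+3.800°) = 0.0201, h₀ = 1.5507 rad.
Bracket: h₀ sin ϕ sin δ + cos ϕ cos δ sin h₀ = 1.5507×-0.28903×0.06627 + 0.95732×0.99780×0.99980 = -0.029702 + 0.955023 = 0.925321.
Inverse-square distance factor (a/d)² = 0.9530² = 0.908209.
Q̄ = (S_0/π) × 0.908209 × [bracket] = (1361/π) × 0.908209 × 0.925321 = 364.1 W/m².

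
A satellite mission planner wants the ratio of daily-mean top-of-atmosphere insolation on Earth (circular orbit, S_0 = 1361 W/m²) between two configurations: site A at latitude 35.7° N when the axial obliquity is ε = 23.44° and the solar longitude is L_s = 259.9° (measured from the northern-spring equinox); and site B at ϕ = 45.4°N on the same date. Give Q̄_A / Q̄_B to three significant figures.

Q̄_A / Q̄_B ≈ 1.57

— Configuration A (ϕ=+35.7°):
Solar declination: sin δ = sin ε · sin L_s = sin 23.44° × sin 259.9° = -0.39162, so δ = -23.056°.
cos h₀ = −tan(+35.7°) tan(-23.056°) = 0.3058, h₀ = 1.2600 rad.
Bracket: h₀ sin ϕ sin δ + cos ϕ cos δ sin h₀ = 1.2600×0.58354×-0.39162 + 0.81208×0.92013×0.95208 = -0.287943 + 0.711412 = 0.423469.
Q̄ = (S_0/π) × [bracket] = (1361/π) × 0.423469 = 183.46 W/m².
— Configuration B (ϕ=+45.4°):
cos h₀ = −tan(+45.4°) tan(-23.056°) = 0.4316, h₀ = 1.1245 rad.
Bracket: h₀ sin ϕ sin δ + cos ϕ cos δ sin h₀ = 1.1245×0.71203×-0.39162 + 0.70215×0.92013×0.90206 = -0.313561 + 0.582793 = 0.269232.
Q̄ = (S_0/π) × [bracket] = (1361/π) × 0.269232 = 116.64 W/m².
Ratio Q̄_A / Q̄_B = 183.46 / 116.64 = 1.573.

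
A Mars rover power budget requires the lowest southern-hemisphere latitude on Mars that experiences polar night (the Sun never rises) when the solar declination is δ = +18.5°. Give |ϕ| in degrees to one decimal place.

Polar night requires cos h₀ = −tan ϕ tan δ ≥ 1, i.e. tan ϕ tan δ ≤ −1.
The boundary is |tan ϕ| · |tan δ| = 1, so |ϕ| = 90° − |δ| = 90° − 18.5° = 71.5° in the southern hemisphere.

|ϕ| = 71.5°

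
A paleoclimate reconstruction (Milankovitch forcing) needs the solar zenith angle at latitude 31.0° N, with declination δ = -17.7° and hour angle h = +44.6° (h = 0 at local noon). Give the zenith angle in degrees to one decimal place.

cos θ_z = sin ϕ sin δ + cos ϕ cos δ cos h = -0.156589 + 0.581434 = 0.424845.
θ_z = arccos(0.424845) = 64.9°.

θ_z = 64.9°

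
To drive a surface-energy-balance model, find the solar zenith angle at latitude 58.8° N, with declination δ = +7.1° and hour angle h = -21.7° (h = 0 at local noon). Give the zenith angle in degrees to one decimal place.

cos θ_z = sin φ sin δ + cos φ cos δ cos h = 0.105724 + 0.477625 = 0.583349.
θ_z = arccos(0.583349) = 54.3°.

θ_z = 54.3°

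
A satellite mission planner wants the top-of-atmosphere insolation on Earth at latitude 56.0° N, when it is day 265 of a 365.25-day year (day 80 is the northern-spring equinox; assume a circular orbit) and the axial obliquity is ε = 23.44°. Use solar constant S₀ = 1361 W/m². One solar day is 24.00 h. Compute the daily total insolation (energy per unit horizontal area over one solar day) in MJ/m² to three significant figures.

20.1 MJ/m²

Solar longitude: λ_s = 360° × (265 − 80)/365.25 = 182.341°.
sin δ = sin 23.44° × sin 182.341° = -0.01625, so δ = -0.931°.
cos H₀ = −tan(+56.0°) tan(-0.931°) = 0.0241, H₀ = 1.5467 rad.
Bracket: H₀ sin φ sin δ + cos φ cos δ sin H₀ = 1.5467×0.82904×-0.01625 + 0.55919×0.99987×0.99971 = -0.020837 + 0.558955 = 0.538118.
Q̄ = (S₀/π) × [bracket] = (1361/π) × 0.538118 = 233.12 W/m².
Daily total = Q̄ × 24.00 h × 3600 s/h = 233.12 × 24.00 × 3600 / 10⁶ = 20.14 MJ/m².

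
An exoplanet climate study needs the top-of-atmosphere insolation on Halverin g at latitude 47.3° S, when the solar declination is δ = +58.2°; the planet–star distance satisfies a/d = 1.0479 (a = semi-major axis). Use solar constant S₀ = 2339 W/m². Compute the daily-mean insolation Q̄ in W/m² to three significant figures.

Q̄ ≈ 0.00 W/m²

cos H₀ = −tan(-47.3°) tan(+58.200°) = 1.7478 ≥ 1 ⇒ polar night, H₀ = 0 and Q̄ = 0.
Inverse-square distance factor (a/d)² = 1.0479² = 1.098094.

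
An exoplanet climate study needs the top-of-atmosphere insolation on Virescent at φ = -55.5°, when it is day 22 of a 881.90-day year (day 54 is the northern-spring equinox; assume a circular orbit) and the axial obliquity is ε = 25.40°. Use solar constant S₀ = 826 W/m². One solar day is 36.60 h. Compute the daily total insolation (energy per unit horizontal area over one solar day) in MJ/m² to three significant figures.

24.1 MJ/m²

Solar longitude: λ_s = 360° × (22 − 54)/881.90 = -13.063°, i.e. -13.063° + 360° = 346.937°.
sin δ = sin 25.40° × sin 346.937° = -0.09695, so δ = -5.563°.
cos H₀ = −tan(-55.5°) tan(-5.563°) = -0.1417, H₀ = 1.7130 rad.
Bracket: H₀ sin φ sin δ + cos φ cos δ sin H₀ = 1.7130×-0.82413×-0.09695 + 0.56641×0.99529×0.98991 = 0.136868 + 0.558054 = 0.694922.
Q̄ = (S₀/π) × [bracket] = (826/π) × 0.694922 = 182.71 W/m².
Daily total = Q̄ × 36.60 h × 3600 s/h = 182.71 × 36.60 × 3600 / 10⁶ = 24.07 MJ/m².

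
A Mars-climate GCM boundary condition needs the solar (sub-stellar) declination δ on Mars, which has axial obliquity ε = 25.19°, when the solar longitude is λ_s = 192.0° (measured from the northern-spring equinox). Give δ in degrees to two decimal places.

sin δ = sin ε · sin λ_s = sin 25.19° × sin 192.0° = -0.088492.
δ = arcsin(-0.088492) = -5.08°.

δ = -5.08°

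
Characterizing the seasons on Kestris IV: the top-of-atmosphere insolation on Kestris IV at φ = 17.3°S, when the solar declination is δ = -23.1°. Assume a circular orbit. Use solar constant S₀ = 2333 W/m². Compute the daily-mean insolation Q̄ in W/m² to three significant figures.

Q̄ ≈ 794 W/m²

cos H₀ = −tan(-17.3°) tan(-23.100°) = -0.1329, H₀ = 1.7040 rad.
Bracket: H₀ sin φ sin δ + cos φ cos δ sin H₀ = 1.7040×-0.29737×-0.39234 + 0.95476×0.91982×0.99114 = 0.198806 + 0.870426 = 1.069232.
Q̄ = (S₀/π) × [bracket] = (2333/π) × 1.069232 = 794.0 W/m².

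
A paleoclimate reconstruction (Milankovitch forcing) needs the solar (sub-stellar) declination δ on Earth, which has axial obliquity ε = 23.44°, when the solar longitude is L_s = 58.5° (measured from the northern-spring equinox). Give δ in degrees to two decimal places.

δ = +19.83°

sin δ = sin ε · sin L_s = sin 23.44° × sin 58.5° = 0.339170.
δ = arcsin(0.339170) = +19.83°.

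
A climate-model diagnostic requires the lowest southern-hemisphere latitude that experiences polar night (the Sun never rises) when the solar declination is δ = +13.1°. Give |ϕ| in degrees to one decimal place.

Polar night requires cos h₀ = −tan ϕ tan δ ≥ 1, i.e. tan ϕ tan δ ≤ −1.
The boundary is |tan ϕ| · |tan δ| = 1, so |ϕ| = 90° − |δ| = 90° − 13.1° = 76.9° in the southern hemisphere.

|ϕ| = 76.9°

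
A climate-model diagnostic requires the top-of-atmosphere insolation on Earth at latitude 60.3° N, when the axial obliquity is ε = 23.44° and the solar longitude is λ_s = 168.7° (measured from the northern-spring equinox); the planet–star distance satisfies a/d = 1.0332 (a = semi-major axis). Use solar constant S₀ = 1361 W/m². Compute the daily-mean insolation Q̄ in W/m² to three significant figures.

Solar declination: sin δ = sin ε · sin λ_s = sin 23.44° × sin 168.7° = 0.07795, so δ = +4.470°.
cos H₀ = −tan(+60.3°) tan(+4.470°) = -0.1371, H₀ = 1.7083 rad.
Bracket: H₀ sin φ sin δ + cos φ cos δ sin H₀ = 1.7083×0.86863×0.07795 + 0.49546×0.99696×0.99056 = 0.115668 + 0.489291 = 0.604959.
Inverse-square distance factor (a/d)² = 1.0332² = 1.067502.
Q̄ = (S₀/π) × 1.067502 × [bracket] = (1361/π) × 1.067502 × 0.604959 = 279.8 W/m².

Q̄ ≈ 280 W/m²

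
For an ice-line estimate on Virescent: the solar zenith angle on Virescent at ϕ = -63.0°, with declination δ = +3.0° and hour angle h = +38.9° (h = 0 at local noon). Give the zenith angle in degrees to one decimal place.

cos θ_z = sin ϕ sin δ + cos ϕ cos δ cos h = -0.046632 + 0.352831 = 0.306199.
θ_z = arccos(0.306199) = 72.2°.

θ_z = 72.2°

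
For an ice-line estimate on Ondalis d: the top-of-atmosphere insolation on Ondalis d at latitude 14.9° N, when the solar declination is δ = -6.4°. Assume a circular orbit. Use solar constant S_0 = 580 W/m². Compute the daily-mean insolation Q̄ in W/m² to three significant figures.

cos h₀ = −tan(+14.9°) tan(-6.400°) = 0.0298, h₀ = 1.5409 rad.
Bracket: h₀ sin ϕ sin δ + cos ϕ cos δ sin h₀ = 1.5409×0.25713×-0.11147 + 0.96638×0.99377×0.99955 = -0.044166 + 0.959927 = 0.915761.
Q̄ = (S_0/π) × [bracket] = (580/π) × 0.915761 = 169.1 W/m².

Q̄ ≈ 169 W/m²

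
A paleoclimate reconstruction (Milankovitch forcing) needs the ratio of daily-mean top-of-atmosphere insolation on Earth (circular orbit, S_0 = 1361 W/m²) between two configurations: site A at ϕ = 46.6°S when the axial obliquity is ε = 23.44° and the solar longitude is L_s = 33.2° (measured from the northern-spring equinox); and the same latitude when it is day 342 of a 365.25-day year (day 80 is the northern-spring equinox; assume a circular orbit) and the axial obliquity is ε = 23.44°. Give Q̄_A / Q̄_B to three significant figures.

— Configuration A (ϕ=-46.6°):
Solar declination: sin δ = sin ε · sin L_s = sin 23.44° × sin 33.2° = 0.21781, so δ = +12.581°.
cos h₀ = −tan(-46.6°) tan(+12.581°) = 0.2360, h₀ = 1.3326 rad.
Bracket: h₀ sin ϕ sin δ + cos ϕ cos δ sin h₀ = 1.3326×-0.72657×0.21781 + 0.68709×0.97599×0.97175 = -0.210890 + 0.651649 = 0.440759.
Q̄ = (S_0/π) × [bracket] = (1361/π) × 0.440759 = 190.95 W/m².
— Configuration B (ϕ=-46.6°):
Solar longitude: L_s = 360° × (342 − 80)/365.25 = 258.234°.
sin δ = sin 23.44° × sin 258.234° = -0.38943, so δ = -22.919°.
cos h₀ = −tan(-46.6°) tan(-22.919°) = -0.4471, h₀ = 2.0343 rad.
Bracket: h₀ sin ϕ sin δ + cos ϕ cos δ sin h₀ = 2.0343×-0.72657×-0.38943 + 0.68709×0.92106×0.89448 = 0.575601 + 0.566073 = 1.141674.
Q̄ = (S_0/π) × [bracket] = (1361/π) × 1.141674 = 494.60 W/m².
Ratio Q̄_A / Q̄_B = 190.95 / 494.60 = 0.3861.

Q̄_A / Q̄_B ≈ 0.386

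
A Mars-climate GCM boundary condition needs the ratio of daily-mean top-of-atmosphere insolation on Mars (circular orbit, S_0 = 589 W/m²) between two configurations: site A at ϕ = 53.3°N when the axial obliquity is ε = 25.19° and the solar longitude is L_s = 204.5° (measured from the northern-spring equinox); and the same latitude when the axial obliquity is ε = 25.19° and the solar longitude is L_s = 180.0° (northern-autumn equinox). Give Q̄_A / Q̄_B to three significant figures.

Q̄_A / Q̄_B ≈ 0.641

— Configuration A (ϕ=+53.3°):
Solar declination: sin δ = sin ε · sin L_s = sin 25.19° × sin 204.5° = -0.17650, so δ = -10.166°.
cos h₀ = −tan(+53.3°) tan(-10.166°) = 0.2406, h₀ = 1.3278 rad.
Bracket: h₀ sin ϕ sin δ + cos ϕ cos δ sin h₀ = 1.3278×0.80178×-0.17650 + 0.59763×0.98430×0.97063 = -0.187903 + 0.570970 = 0.383067.
Q̄ = (S_0/π) × [bracket] = (589/π) × 0.383067 = 71.819 W/m².
— Configuration B (ϕ=+53.3°):
Solar declination: sin δ = sin ε · sin L_s = sin 25.19° × sin 180.0° = 0.00000, so δ = +0.000°.
cos h₀ = −tan(+53.3°) tan(+0.000°) = -0.0000, h₀ = 1.5708 rad.
Bracket: h₀ sin ϕ sin δ + cos ϕ cos δ sin h₀ = 1.5708×0.80178×0.00000 + 0.59763×1.00000×1.00000 = 0.000000 + 0.597630 = 0.597630.
Q̄ = (S_0/π) × [bracket] = (589/π) × 0.597630 = 112.05 W/m².
Ratio Q̄_A / Q̄_B = 71.819 / 112.05 = 0.6410.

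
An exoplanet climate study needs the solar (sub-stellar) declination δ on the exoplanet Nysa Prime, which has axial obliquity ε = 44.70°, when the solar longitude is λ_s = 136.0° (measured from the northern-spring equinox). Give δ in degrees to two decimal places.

δ = +29.25°

sin δ = sin ε · sin λ_s = sin 44.70° × sin 136.0° = 0.488619.
δ = arcsin(0.488619) = +29.25°.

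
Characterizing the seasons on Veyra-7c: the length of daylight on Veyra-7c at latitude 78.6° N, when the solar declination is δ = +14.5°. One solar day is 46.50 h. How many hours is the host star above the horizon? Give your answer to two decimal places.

Sunrise equation: cos h₀ = −tan ϕ · tan δ = -1.2826 ≤ −1, so the host star never sets (polar day) and h₀ = π.
Daylight = 2h₀/(2π) × 46.50 h = (3.1416/π) × 46.50 = 46.50 h.

46.50 h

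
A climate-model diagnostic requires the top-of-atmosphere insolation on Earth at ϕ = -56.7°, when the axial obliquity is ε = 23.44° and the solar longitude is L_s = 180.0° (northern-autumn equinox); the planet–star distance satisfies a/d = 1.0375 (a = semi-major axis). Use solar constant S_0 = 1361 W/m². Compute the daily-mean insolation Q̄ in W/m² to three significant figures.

Q̄ ≈ 256 W/m²

Solar declination: sin δ = sin ε · sin L_s = sin 23.44° × sin 180.0° = 0.00000, so δ = +0.000°.
cos h₀ = −tan(-56.7°) tan(+0.000°) = 0.0000, h₀ = 1.5708 rad.
Bracket: h₀ sin ϕ sin δ + cos ϕ cos δ sin h₀ = 1.5708×-0.83581×0.00000 + 0.54902×1.00000×1.00000 = -0.000000 + 0.549020 = 0.549020.
Inverse-square distance factor (a/d)² = 1.0375² = 1.076406.
Q̄ = (S_0/π) × 1.076406 × [bracket] = (1361/π) × 1.076406 × 0.549020 = 256.0 W/m².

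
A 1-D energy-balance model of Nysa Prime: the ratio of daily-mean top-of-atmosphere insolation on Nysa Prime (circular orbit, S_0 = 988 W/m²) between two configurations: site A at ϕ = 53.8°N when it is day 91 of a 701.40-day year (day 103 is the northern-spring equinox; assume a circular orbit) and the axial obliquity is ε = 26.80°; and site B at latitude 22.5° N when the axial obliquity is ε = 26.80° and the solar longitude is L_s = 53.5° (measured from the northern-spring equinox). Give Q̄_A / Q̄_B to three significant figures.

Q̄_A / Q̄_B ≈ 0.486

— Configuration A (ϕ=+53.8°):
Solar longitude: L_s = 360° × (91 − 103)/701.40 = -6.159°, i.e. -6.159° + 360° = 353.841°.
sin δ = sin 26.80° × sin 353.841° = -0.04837, so δ = -2.773°.
cos h₀ = −tan(+53.8°) tan(-2.773°) = 0.0662, h₀ = 1.5046 rad.
Bracket: h₀ sin ϕ sin δ + cos ϕ cos δ sin h₀ = 1.5046×0.80696×-0.04837 + 0.59061×0.99883×0.99781 = -0.058729 + 0.588627 = 0.529898.
Q̄ = (S_0/π) × [bracket] = (988/π) × 0.529898 = 166.65 W/m².
— Configuration B (ϕ=+22.5°):
Solar declination: sin δ = sin ε · sin L_s = sin 26.80° × sin 53.5° = 0.36244, so δ = +21.250°.
cos h₀ = −tan(+22.5°) tan(+21.250°) = -0.1611, h₀ = 1.7326 rad.
Bracket: h₀ sin ϕ sin δ + cos ϕ cos δ sin h₀ = 1.7326×0.38268×0.36244 + 0.92388×0.93201×0.98694 = 0.240309 + 0.849820 = 1.090129.
Q̄ = (S_0/π) × [bracket] = (988/π) × 1.090129 = 342.83 W/m².
Ratio Q̄_A / Q̄_B = 166.65 / 342.83 = 0.4861.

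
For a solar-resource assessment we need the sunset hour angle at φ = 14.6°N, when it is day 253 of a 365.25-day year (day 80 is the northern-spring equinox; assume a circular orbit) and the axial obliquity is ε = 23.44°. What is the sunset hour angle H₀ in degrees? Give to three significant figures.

H₀ = 91.0°

Solar longitude: λ_s = 360° × (253 − 80)/365.25 = 170.513°.
sin δ = sin 23.44° × sin 170.513° = 0.06556, so δ = +3.759°.
cos H₀ = −tan φ · tan δ = −tan(+14.6°) × tan(+3.759°) = -0.0171, so H₀ = 1.5879 rad = 90.98°.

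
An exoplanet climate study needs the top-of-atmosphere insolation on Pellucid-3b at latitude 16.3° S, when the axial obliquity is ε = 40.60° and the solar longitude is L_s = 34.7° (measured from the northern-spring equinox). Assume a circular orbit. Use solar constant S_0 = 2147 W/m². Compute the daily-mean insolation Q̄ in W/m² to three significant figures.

Solar declination: sin δ = sin ε · sin L_s = sin 40.60° × sin 34.7° = 0.37047, so δ = +21.745°.
cos h₀ = −tan(-16.3°) tan(+21.745°) = 0.1166, h₀ = 1.4539 rad.
Bracket: h₀ sin ϕ sin δ + cos ϕ cos δ sin h₀ = 1.4539×-0.28067×0.37047 + 0.95981×0.92884×0.99318 = -0.151176 + 0.885430 = 0.734254.
Q̄ = (S_0/π) × [bracket] = (2147/π) × 0.734254 = 501.8 W/m².

Q̄ ≈ 502 W/m²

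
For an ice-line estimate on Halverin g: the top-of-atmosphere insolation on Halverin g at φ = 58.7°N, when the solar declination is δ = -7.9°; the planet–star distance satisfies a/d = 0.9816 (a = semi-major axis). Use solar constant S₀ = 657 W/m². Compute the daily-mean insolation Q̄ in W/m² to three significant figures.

cos H₀ = −tan(+58.7°) tan(-7.900°) = 0.2282, H₀ = 1.3405 rad.
Bracket: H₀ sin φ sin δ + cos φ cos δ sin H₀ = 1.3405×0.85446×-0.13744 + 0.51952×0.99051×0.97361 = -0.157424 + 0.501010 = 0.343586.
Inverse-square distance factor (a/d)² = 0.9816² = 0.963539.
Q̄ = (S₀/π) × 0.963539 × [bracket] = (657/π) × 0.963539 × 0.343586 = 69.23 W/m².

Q̄ ≈ 69.2 W/m²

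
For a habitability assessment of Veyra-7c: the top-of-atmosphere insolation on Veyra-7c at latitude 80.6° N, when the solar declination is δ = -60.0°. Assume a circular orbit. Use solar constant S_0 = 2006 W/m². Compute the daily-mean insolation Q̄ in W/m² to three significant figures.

Q̄ ≈ 0.00 W/m²

cos h₀ = −tan(+80.6°) tan(-60.000°) = 10.4625 ≥ 1 ⇒ polar night, h₀ = 0 and Q̄ = 0.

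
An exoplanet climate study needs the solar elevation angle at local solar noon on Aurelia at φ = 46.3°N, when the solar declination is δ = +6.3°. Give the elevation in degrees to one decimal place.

At local noon the hour angle is zero, so the zenith angle equals |φ − δ| = |+46.3° − (+6.300°)| = 40.000°.
Elevation = 90° − 40.000° = 50.0°.

50.0°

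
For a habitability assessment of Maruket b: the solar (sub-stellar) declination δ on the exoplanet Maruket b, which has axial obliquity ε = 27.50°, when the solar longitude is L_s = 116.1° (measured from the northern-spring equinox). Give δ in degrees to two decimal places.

sin δ = sin ε · sin L_s = sin 27.50° × sin 116.1° = 0.414663.
δ = arcsin(0.414663) = +24.50°.

δ = +24.50°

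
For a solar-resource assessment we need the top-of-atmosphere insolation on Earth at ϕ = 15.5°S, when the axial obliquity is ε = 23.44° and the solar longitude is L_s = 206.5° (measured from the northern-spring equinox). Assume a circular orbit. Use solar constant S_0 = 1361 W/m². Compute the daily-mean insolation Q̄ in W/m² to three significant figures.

Q̄ ≈ 444 W/m²

Solar declination: sin δ = sin ε · sin L_s = sin 23.44° × sin 206.5° = -0.17749, so δ = -10.224°.
cos h₀ = −tan(-15.5°) tan(-10.224°) = -0.0500, h₀ = 1.6208 rad.
Bracket: h₀ sin ϕ sin δ + cos ϕ cos δ sin h₀ = 1.6208×-0.26724×-0.17749 + 0.96363×0.98412×0.99875 = 0.076878 + 0.947142 = 1.024020.
Q̄ = (S_0/π) × [bracket] = (1361/π) × 1.024020 = 443.6 W/m².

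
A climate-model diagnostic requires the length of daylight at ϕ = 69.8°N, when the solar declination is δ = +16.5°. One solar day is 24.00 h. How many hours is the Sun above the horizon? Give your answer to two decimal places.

19.15 h

cos h₀ = −tan ϕ · tan δ = −tan(+69.8°) × tan(+16.500°) = -0.8051, so h₀ = 2.5066 rad = 143.62°.
Daylight = 2h₀/(2π) × 24.00 h = (2.5066/π) × 24.00 = 19.15 h.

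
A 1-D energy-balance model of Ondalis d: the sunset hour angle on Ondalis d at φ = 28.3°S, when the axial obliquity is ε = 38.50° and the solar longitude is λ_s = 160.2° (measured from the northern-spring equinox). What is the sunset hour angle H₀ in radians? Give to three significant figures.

H₀ = 1.45 rad

Solar declination: sin δ = sin ε · sin λ_s = sin 38.50° × sin 160.2° = 0.21087, so δ = +12.173°.
cos H₀ = −tan φ · tan δ = −tan(-28.3°) × tan(+12.173°) = 0.1162, so H₀ = 1.4544 rad = 83.33°.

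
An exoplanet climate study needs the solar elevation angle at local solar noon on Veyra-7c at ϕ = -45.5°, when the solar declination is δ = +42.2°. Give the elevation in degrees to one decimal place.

At local noon the hour angle is zero, so the zenith angle equals |ϕ − δ| = |-45.5° − (+42.200°)| = 87.700°.
Elevation = 90° − 87.700° = 2.3°.

2.3°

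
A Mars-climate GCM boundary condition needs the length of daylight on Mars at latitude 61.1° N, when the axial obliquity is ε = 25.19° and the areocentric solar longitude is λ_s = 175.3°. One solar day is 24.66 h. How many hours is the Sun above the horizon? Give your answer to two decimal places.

sin δ = sin 25.19° × sin 175.3° = 0.03487, so δ = +1.999°.
cos H₀ = −tan φ · tan δ = −tan(+61.1°) × tan(+1.999°) = -0.0632, so H₀ = 1.6341 rad = 93.62°.
Daylight = 2H₀/(2π) × 24.66 h = (1.6341/π) × 24.66 = 12.83 h.

12.83 h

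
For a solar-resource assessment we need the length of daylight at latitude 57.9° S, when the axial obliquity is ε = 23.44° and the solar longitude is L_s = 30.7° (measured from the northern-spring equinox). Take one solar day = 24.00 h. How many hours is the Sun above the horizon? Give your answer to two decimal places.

Solar declination: sin δ = sin ε · sin L_s = sin 23.44° × sin 30.7° = 0.20309, so δ = +11.718°.
cos h₀ = −tan ϕ · tan δ = −tan(-57.9°) × tan(+11.718°) = 0.3306, so h₀ = 1.2338 rad = 70.69°.
Daylight = 2h₀/(2π) × 24.00 h = (1.2338/π) × 24.00 = 9.43 h.

9.43 h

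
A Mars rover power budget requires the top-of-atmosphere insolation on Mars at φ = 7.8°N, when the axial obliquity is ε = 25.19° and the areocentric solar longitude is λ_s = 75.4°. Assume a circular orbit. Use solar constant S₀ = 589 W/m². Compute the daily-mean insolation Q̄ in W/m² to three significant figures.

sin δ = sin 25.19° × sin 75.4° = 0.41188, so δ = +24.323°.
cos H₀ = −tan(+7.8°) tan(+24.323°) = -0.0619, H₀ = 1.6328 rad.
Bracket: H₀ sin φ sin δ + cos φ cos δ sin H₀ = 1.6328×0.13572×0.41188 + 0.99075×0.91124×0.99808 = 0.091274 + 0.901078 = 0.992352.
Q̄ = (S₀/π) × [bracket] = (589/π) × 0.992352 = 186.1 W/m².

Q̄ ≈ 186 W/m²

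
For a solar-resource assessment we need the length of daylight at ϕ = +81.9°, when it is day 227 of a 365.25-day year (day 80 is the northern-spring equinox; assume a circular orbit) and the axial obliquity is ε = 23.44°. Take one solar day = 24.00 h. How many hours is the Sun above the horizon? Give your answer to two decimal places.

Solar longitude: L_s = 360° × (227 − 80)/365.25 = 144.887°.
sin δ = sin 23.44° × sin 144.887° = 0.22880, so δ = +13.227°.
Sunrise equation: cos h₀ = −tan ϕ · tan δ = -1.6515 ≤ −1, so the Sun never sets (polar day) and h₀ = π.
Daylight = 2h₀/(2π) × 24.00 h = (3.1416/π) × 24.00 = 24.00 h.

24.00 h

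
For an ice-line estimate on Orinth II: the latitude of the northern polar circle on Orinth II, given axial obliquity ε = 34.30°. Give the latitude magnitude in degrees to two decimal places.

The polar circle is the lowest latitude that experiences at least one full rotation of continuous daylight at the northern-summer solstice; it lies at |φ| = 90° − ε = 90° − 34.30° = 55.70°.

55.70°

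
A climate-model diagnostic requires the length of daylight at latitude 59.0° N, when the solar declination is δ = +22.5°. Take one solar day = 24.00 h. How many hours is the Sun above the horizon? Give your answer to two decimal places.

17.81 h

cos h₀ = −tan ϕ · tan δ = −tan(+59.0°) × tan(+22.500°) = -0.6894, so h₀ = 2.3314 rad = 133.58°.
Daylight = 2h₀/(2π) × 24.00 h = (2.3314/π) × 24.00 = 17.81 h.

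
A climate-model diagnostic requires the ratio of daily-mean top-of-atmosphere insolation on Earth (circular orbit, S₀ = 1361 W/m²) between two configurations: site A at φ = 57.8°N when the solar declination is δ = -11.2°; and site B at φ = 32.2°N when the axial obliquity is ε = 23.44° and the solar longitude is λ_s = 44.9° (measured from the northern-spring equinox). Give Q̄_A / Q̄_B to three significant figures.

Q̄_A / Q̄_B ≈ 0.274

— Configuration A (φ=+57.8°):
cos H₀ = −tan(+57.8°) tan(-11.200°) = 0.3144, H₀ = 1.2509 rad.
Bracket: H₀ sin φ sin δ + cos φ cos δ sin H₀ = 1.2509×0.84619×-0.19423 + 0.53288×0.98096×0.94928 = -0.205592 + 0.496221 = 0.290629.
Q̄ = (S₀/π) × [bracket] = (1361/π) × 0.290629 = 125.91 W/m².
— Configuration B (φ=+32.2°):
Solar declination: sin δ = sin ε · sin λ_s = sin 23.44° × sin 44.9° = 0.28079, so δ = +16.307°.
cos H₀ = −tan(+32.2°) tan(+16.307°) = -0.1842, H₀ = 1.7561 rad.
Bracket: H₀ sin φ sin δ + cos φ cos δ sin H₀ = 1.7561×0.53288×0.28079 + 0.84619×0.95977×0.98288 = 0.262761 + 0.798244 = 1.061005.
Q̄ = (S₀/π) × [bracket] = (1361/π) × 1.061005 = 459.65 W/m².
Ratio Q̄_A / Q̄_B = 125.91 / 459.65 = 0.2739.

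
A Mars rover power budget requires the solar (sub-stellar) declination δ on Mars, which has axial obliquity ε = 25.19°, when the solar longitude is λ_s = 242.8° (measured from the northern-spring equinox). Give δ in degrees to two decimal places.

δ = -22.24°

sin δ = sin ε · sin λ_s = sin 25.19° × sin 242.8° = -0.378555.
δ = arcsin(-0.378555) = -22.24°.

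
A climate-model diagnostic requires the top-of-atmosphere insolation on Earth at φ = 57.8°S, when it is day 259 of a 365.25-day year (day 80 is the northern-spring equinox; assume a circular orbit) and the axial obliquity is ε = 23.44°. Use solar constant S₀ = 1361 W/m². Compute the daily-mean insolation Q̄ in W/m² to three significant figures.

Q̄ ≈ 217 W/m²

Solar longitude: λ_s = 360° × (259 − 80)/365.25 = 176.427°.
sin δ = sin 23.44° × sin 176.427° = 0.02479, so δ = +1.420°.
cos H₀ = −tan(-57.8°) tan(+1.420°) = 0.0394, H₀ = 1.5314 rad.
Bracket: H₀ sin φ sin δ + cos φ cos δ sin H₀ = 1.5314×-0.84619×0.02479 + 0.53288×0.99969×0.99922 = -0.032124 + 0.532299 = 0.500175.
Q̄ = (S₀/π) × [bracket] = (1361/π) × 0.500175 = 216.7 W/m².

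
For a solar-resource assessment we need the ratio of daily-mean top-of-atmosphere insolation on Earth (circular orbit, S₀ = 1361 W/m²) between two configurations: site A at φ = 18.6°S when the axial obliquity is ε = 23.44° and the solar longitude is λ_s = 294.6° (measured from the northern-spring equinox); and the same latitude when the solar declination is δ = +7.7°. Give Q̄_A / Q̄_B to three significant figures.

Q̄_A / Q̄_B ≈ 1.23

— Configuration A (φ=-18.6°):
Solar declination: sin δ = sin ε · sin λ_s = sin 23.44° × sin 294.6° = -0.36168, so δ = -21.204°.
cos H₀ = −tan(-18.6°) tan(-21.204°) = -0.1306, H₀ = 1.7017 rad.
Bracket: H₀ sin φ sin δ + cos φ cos δ sin H₀ = 1.7017×-0.31896×-0.36168 + 0.94777×0.93230×0.99144 = 0.196311 + 0.876042 = 1.072353.
Q̄ = (S₀/π) × [bracket] = (1361/π) × 1.072353 = 464.56 W/m².
— Configuration B (φ=-18.6°):
cos H₀ = −tan(-18.6°) tan(+7.700°) = 0.0455, H₀ = 1.5253 rad.
Bracket: H₀ sin φ sin δ + cos φ cos δ sin H₀ = 1.5253×-0.31896×0.13399 + 0.94777×0.99098×0.99896 = -0.065187 + 0.938244 = 0.873057.
Q̄ = (S₀/π) × [bracket] = (1361/π) × 0.873057 = 378.23 W/m².
Ratio Q̄_A / Q̄_B = 464.56 / 378.23 = 1.228.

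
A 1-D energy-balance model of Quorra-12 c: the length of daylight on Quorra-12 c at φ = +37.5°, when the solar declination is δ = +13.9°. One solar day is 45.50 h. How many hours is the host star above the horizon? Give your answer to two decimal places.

25.52 h

cos H₀ = −tan φ · tan δ = −tan(+37.5°) × tan(+13.900°) = -0.1899, so H₀ = 1.7619 rad = 100.95°.
Daylight = 2H₀/(2π) × 45.50 h = (1.7619/π) × 45.50 = 25.52 h.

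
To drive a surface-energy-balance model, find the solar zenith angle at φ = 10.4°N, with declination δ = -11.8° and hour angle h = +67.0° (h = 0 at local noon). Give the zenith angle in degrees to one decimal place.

θ_z = 70.2°

cos θ_z = sin φ sin δ + cos φ cos δ cos h = -0.036915 + 0.376190 = 0.339275.
θ_z = arccos(0.339275) = 70.2°.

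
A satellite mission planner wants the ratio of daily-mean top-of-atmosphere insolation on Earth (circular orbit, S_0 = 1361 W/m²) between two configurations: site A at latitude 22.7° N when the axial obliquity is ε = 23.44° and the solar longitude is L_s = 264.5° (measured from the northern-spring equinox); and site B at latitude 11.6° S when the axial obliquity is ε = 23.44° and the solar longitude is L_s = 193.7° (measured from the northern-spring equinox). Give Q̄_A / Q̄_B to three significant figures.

— Configuration A (ϕ=+22.7°):
Solar declination: sin δ = sin ε · sin L_s = sin 23.44° × sin 264.5° = -0.39596, so δ = -23.326°.
cos h₀ = −tan(+22.7°) tan(-23.326°) = 0.1804, h₀ = 1.3894 rad.
Bracket: h₀ sin ϕ sin δ + cos ϕ cos δ sin h₀ = 1.3894×0.38591×-0.39596 + 0.92254×0.91827×0.98360 = -0.212307 + 0.833248 = 0.620941.
Q̄ = (S_0/π) × [bracket] = (1361/π) × 0.620941 = 269.00 W/m².
— Configuration B (ϕ=-11.6°):
Solar declination: sin δ = sin ε · sin L_s = sin 23.44° × sin 193.7° = -0.09421, so δ = -5.406°.
cos h₀ = −tan(-11.6°) tan(-5.406°) = -0.0194, h₀ = 1.5902 rad.
Bracket: h₀ sin ϕ sin δ + cos ϕ cos δ sin h₀ = 1.5902×-0.20108×-0.09421 + 0.97958×0.99555×0.99981 = 0.030124 + 0.975036 = 1.005160.
Q̄ = (S_0/π) × [bracket] = (1361/π) × 1.005160 = 435.46 W/m².
Ratio Q̄_A / Q̄_B = 269.00 / 435.46 = 0.6177.

Q̄_A / Q̄_B ≈ 0.618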